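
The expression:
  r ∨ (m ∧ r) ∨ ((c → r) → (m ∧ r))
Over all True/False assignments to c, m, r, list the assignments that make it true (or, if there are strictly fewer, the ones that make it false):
is false only for:
  c=False, m=False, r=False;
  c=False, m=True, r=False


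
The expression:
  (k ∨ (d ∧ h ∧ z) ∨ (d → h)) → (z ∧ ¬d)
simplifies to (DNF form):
(z ∧ ¬d) ∨ (d ∧ ¬h ∧ ¬k)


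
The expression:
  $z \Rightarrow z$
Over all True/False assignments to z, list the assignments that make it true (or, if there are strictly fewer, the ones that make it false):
is always true.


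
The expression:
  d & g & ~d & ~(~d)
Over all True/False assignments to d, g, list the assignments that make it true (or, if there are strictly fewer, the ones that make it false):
is never true.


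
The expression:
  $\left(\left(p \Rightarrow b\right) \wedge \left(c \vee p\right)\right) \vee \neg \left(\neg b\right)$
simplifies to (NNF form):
$b \vee \left(c \wedge \neg p\right)$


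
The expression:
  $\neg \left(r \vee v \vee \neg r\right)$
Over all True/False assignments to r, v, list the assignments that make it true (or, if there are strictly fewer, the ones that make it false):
is never true.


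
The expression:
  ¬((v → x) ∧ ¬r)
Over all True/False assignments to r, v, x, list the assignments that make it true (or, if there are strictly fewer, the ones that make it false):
is false only for:
  r=False, v=False, x=False;
  r=False, v=False, x=True;
  r=False, v=True, x=True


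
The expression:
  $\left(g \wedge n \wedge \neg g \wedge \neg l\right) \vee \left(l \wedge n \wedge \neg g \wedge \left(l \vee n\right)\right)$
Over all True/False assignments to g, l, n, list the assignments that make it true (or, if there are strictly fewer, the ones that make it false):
is true only for:
  g=False, l=True, n=True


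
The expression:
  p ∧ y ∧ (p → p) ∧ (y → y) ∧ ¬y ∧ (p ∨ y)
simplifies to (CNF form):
False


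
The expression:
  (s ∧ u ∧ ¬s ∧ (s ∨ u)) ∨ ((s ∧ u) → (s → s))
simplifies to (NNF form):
True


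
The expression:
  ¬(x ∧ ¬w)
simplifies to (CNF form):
w ∨ ¬x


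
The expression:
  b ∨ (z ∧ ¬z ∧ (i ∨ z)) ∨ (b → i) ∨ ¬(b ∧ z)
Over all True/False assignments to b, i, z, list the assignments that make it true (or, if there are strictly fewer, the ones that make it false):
is always true.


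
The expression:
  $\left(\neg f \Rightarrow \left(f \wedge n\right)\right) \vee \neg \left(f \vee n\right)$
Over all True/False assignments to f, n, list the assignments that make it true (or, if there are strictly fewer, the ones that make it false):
is false only for:
  f=False, n=True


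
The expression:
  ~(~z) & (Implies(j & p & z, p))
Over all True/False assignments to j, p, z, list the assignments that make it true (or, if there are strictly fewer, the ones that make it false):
is true only for:
  j=False, p=False, z=True;
  j=False, p=True, z=True;
  j=True, p=False, z=True;
  j=True, p=True, z=True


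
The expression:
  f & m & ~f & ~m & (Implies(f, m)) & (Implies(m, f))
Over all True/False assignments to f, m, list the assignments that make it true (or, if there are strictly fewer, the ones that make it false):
is never true.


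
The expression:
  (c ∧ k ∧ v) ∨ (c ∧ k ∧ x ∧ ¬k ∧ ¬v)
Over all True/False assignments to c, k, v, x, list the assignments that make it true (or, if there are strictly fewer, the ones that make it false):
is true only for:
  c=True, k=True, v=True, x=False;
  c=True, k=True, v=True, x=True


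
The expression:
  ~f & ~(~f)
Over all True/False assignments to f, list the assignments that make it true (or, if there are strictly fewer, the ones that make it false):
is never true.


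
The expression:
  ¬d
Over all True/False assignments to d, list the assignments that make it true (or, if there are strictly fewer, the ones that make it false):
is true only for:
  d=False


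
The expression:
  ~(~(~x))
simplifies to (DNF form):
~x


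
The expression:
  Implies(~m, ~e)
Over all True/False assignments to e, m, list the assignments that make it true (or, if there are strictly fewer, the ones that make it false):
is false only for:
  e=True, m=False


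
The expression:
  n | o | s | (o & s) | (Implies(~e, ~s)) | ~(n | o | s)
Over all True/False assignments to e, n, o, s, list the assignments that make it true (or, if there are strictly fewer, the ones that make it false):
is always true.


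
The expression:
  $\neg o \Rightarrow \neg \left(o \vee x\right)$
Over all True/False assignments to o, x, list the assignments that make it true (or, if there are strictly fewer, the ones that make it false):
is false only for:
  o=False, x=True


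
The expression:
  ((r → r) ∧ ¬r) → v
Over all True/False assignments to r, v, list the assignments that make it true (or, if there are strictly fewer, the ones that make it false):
is false only for:
  r=False, v=False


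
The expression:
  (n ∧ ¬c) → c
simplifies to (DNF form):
c ∨ ¬n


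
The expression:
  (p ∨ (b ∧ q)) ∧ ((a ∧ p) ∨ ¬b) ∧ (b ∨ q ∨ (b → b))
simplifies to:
p ∧ (a ∨ ¬b)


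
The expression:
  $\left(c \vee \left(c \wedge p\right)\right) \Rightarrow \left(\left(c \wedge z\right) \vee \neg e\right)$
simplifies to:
$z \vee \neg c \vee \neg e$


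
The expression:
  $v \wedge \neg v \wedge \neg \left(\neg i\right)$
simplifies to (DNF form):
$\text{False}$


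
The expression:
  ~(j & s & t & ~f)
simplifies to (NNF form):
f | ~j | ~s | ~t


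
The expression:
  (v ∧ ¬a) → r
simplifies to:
a ∨ r ∨ ¬v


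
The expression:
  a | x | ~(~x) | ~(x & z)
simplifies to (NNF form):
True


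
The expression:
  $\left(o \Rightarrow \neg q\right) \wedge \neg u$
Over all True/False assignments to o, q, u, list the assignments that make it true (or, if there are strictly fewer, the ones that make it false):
is true only for:
  o=False, q=False, u=False;
  o=False, q=True, u=False;
  o=True, q=False, u=False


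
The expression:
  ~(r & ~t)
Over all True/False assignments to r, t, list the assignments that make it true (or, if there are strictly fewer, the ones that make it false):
is false only for:
  r=True, t=False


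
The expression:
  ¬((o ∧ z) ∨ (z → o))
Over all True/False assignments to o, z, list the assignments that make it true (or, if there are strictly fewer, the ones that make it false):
is true only for:
  o=False, z=True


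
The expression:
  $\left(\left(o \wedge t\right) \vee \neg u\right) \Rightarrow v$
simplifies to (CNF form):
$\left(u \vee v\right) \wedge \left(v \vee \neg o \vee \neg t\right)$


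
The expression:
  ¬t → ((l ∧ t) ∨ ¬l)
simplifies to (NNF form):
t ∨ ¬l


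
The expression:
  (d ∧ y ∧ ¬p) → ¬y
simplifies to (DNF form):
p ∨ ¬d ∨ ¬y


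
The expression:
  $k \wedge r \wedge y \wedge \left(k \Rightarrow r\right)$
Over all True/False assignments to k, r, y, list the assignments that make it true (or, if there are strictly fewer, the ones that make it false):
is true only for:
  k=True, r=True, y=True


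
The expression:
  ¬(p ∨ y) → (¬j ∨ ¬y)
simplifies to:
True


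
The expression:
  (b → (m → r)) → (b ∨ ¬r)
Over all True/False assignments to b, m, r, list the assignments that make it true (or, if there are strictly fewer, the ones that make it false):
is false only for:
  b=False, m=False, r=True;
  b=False, m=True, r=True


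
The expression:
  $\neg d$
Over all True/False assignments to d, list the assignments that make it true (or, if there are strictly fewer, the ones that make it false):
is true only for:
  d=False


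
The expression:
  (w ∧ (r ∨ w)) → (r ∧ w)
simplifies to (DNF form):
r ∨ ¬w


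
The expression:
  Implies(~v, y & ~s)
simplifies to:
v | (y & ~s)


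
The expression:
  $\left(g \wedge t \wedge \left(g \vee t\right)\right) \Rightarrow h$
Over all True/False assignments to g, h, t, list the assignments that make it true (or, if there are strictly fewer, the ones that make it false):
is false only for:
  g=True, h=False, t=True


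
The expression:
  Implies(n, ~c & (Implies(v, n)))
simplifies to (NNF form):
~c | ~n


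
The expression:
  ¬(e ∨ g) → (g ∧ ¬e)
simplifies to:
e ∨ g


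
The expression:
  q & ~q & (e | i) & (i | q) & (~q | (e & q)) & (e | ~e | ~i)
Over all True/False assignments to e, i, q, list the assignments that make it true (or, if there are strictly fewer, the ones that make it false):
is never true.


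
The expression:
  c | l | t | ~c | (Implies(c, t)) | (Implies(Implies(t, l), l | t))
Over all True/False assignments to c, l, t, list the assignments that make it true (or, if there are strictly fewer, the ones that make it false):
is always true.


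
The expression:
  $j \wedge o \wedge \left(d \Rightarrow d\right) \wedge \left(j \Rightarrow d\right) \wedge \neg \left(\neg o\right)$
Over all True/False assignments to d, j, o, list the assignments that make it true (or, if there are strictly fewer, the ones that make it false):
is true only for:
  d=True, j=True, o=True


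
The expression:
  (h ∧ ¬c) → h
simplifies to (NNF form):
True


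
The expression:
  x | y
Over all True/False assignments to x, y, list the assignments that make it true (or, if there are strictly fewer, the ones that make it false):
is false only for:
  x=False, y=False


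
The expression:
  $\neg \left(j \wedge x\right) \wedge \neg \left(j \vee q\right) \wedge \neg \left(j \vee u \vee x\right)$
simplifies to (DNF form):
$\neg j \wedge \neg q \wedge \neg u \wedge \neg x$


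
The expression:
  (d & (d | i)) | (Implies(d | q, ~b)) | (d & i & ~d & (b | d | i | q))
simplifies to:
d | ~b | ~q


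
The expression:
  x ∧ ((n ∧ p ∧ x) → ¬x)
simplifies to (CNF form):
x ∧ (¬n ∨ ¬p)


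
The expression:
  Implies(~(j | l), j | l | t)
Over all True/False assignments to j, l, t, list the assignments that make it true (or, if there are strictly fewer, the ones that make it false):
is false only for:
  j=False, l=False, t=False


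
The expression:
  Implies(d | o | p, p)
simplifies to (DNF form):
p | (~d & ~o)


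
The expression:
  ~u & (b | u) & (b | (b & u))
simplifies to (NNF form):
b & ~u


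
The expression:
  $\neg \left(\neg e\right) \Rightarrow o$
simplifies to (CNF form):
$o \vee \neg e$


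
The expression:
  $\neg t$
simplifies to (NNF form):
$\neg t$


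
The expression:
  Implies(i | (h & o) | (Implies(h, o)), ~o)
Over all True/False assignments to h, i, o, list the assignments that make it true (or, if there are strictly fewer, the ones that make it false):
is true only for:
  h=False, i=False, o=False;
  h=False, i=True, o=False;
  h=True, i=False, o=False;
  h=True, i=True, o=False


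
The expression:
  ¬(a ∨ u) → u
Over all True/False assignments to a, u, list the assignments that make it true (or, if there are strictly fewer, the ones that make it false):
is false only for:
  a=False, u=False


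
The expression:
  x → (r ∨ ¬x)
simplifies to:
r ∨ ¬x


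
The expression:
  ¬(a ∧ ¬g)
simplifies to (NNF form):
g ∨ ¬a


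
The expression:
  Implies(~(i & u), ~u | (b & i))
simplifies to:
i | ~u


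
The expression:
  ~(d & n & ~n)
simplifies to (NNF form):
True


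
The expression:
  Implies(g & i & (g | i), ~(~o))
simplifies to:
o | ~g | ~i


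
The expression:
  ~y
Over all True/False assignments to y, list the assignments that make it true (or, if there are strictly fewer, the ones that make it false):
is true only for:
  y=False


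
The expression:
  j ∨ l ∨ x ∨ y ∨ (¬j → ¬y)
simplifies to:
True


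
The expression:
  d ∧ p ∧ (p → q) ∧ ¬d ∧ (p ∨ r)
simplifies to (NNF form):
False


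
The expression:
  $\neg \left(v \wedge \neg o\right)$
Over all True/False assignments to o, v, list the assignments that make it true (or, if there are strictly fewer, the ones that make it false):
is false only for:
  o=False, v=True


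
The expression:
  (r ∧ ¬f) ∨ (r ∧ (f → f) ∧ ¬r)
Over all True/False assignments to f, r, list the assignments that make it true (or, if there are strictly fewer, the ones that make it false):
is true only for:
  f=False, r=True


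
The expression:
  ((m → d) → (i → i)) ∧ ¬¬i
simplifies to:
i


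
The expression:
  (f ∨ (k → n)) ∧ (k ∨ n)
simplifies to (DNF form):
n ∨ (f ∧ k)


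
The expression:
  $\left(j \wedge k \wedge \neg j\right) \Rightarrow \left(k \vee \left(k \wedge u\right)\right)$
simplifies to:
$\text{True}$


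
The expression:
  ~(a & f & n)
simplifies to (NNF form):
~a | ~f | ~n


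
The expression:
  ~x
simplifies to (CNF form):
~x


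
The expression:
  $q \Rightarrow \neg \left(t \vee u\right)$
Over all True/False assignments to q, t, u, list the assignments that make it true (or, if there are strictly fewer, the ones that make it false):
is false only for:
  q=True, t=False, u=True;
  q=True, t=True, u=False;
  q=True, t=True, u=True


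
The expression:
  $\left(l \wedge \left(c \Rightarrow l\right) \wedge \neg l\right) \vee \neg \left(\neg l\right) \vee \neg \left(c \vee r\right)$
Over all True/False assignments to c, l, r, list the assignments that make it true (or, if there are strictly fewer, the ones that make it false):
is false only for:
  c=False, l=False, r=True;
  c=True, l=False, r=False;
  c=True, l=False, r=True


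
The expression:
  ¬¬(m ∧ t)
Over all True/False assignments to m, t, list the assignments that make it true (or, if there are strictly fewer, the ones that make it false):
is true only for:
  m=True, t=True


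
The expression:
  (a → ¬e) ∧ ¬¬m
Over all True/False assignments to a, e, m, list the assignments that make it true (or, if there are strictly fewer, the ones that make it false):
is true only for:
  a=False, e=False, m=True;
  a=False, e=True, m=True;
  a=True, e=False, m=True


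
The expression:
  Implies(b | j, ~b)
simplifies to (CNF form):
~b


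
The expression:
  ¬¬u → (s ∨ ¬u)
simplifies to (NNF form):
s ∨ ¬u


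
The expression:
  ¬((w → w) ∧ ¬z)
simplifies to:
z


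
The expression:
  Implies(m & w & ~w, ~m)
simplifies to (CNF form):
True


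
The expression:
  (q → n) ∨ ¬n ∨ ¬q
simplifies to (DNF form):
True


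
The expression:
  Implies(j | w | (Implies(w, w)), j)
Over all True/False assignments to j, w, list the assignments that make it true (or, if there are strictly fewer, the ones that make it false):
is true only for:
  j=True, w=False;
  j=True, w=True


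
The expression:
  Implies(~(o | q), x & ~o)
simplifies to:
o | q | x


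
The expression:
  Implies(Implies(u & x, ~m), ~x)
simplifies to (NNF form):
~x | (m & u)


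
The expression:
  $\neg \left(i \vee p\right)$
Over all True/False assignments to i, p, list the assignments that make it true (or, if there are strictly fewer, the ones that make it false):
is true only for:
  i=False, p=False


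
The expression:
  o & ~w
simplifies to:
o & ~w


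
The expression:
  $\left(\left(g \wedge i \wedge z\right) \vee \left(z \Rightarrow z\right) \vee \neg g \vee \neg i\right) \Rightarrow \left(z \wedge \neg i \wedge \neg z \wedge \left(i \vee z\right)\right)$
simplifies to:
$\text{False}$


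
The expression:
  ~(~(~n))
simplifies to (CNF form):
~n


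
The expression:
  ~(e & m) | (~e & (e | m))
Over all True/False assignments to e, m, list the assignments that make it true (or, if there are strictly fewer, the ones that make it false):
is false only for:
  e=True, m=True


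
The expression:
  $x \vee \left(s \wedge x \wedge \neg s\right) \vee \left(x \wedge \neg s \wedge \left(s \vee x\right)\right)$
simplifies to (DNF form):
$x$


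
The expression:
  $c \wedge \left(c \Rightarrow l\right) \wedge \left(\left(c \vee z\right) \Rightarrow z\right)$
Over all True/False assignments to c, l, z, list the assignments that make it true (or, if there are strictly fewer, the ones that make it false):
is true only for:
  c=True, l=True, z=True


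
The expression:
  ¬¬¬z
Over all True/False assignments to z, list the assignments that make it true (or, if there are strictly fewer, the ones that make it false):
is true only for:
  z=False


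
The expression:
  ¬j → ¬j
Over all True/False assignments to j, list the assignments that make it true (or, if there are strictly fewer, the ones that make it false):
is always true.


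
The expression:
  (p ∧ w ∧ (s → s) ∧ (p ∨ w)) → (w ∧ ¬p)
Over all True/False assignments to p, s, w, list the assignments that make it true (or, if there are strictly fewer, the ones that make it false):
is false only for:
  p=True, s=False, w=True;
  p=True, s=True, w=True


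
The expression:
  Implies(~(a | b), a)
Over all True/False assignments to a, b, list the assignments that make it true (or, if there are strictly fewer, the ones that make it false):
is false only for:
  a=False, b=False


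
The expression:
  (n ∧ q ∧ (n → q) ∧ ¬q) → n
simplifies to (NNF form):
True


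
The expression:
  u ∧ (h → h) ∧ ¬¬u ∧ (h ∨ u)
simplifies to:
u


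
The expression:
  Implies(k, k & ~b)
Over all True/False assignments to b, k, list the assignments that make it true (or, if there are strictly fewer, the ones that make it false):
is false only for:
  b=True, k=True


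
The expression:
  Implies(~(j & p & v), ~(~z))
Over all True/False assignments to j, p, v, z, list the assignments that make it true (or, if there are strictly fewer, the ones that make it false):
is false only for:
  j=False, p=False, v=False, z=False;
  j=False, p=False, v=True, z=False;
  j=False, p=True, v=False, z=False;
  j=False, p=True, v=True, z=False;
  j=True, p=False, v=False, z=False;
  j=True, p=False, v=True, z=False;
  j=True, p=True, v=False, z=False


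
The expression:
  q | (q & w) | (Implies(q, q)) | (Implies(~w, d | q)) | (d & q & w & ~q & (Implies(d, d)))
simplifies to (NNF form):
True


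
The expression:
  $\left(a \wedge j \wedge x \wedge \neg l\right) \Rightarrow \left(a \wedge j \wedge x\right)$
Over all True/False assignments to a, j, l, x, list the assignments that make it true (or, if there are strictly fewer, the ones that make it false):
is always true.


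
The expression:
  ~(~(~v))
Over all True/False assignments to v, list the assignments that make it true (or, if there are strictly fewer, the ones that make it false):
is true only for:
  v=False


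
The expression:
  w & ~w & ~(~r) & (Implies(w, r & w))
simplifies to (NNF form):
False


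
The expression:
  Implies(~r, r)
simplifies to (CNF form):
r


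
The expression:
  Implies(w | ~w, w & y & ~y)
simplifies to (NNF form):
False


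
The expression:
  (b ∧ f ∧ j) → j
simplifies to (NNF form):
True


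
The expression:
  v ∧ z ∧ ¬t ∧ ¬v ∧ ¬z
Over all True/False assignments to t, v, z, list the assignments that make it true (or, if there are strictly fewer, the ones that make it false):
is never true.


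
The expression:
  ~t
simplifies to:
~t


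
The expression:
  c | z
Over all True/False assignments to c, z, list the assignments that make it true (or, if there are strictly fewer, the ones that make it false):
is false only for:
  c=False, z=False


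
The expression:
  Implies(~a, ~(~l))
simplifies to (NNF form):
a | l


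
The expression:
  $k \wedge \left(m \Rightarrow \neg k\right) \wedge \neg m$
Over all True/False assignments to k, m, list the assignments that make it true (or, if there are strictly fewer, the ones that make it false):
is true only for:
  k=True, m=False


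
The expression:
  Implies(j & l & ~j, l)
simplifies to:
True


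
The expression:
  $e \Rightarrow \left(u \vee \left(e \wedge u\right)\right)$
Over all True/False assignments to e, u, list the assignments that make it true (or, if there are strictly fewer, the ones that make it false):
is false only for:
  e=True, u=False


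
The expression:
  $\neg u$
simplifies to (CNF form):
$\neg u$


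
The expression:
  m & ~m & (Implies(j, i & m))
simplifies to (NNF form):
False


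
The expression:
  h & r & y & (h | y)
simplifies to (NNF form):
h & r & y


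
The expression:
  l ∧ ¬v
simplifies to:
l ∧ ¬v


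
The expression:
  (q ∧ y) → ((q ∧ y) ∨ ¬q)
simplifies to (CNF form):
True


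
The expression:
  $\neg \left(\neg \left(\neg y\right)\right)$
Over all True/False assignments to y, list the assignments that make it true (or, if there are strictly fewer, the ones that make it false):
is true only for:
  y=False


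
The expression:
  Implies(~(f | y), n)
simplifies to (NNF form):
f | n | y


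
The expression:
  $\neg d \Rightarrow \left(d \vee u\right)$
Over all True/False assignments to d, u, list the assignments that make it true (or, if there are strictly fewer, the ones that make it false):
is false only for:
  d=False, u=False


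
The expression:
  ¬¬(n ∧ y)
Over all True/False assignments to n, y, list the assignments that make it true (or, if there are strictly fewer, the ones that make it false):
is true only for:
  n=True, y=True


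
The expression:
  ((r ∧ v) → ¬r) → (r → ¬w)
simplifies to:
v ∨ ¬r ∨ ¬w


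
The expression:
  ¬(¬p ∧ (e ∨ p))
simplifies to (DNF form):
p ∨ ¬e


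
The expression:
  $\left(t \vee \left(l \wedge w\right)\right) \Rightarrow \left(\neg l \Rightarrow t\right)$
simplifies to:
$\text{True}$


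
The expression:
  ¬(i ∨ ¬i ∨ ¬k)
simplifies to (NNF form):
False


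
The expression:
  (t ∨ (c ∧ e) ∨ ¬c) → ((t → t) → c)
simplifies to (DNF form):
c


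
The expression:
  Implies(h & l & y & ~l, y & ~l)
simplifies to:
True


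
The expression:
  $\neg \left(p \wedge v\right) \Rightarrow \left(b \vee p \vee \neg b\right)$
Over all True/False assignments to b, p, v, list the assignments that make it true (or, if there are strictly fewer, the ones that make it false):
is always true.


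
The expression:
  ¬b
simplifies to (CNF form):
¬b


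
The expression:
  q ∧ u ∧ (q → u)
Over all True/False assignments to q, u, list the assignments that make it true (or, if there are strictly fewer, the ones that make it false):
is true only for:
  q=True, u=True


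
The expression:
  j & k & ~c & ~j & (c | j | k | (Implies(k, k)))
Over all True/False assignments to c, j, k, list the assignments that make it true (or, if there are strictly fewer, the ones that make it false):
is never true.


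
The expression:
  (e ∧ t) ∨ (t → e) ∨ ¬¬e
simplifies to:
e ∨ ¬t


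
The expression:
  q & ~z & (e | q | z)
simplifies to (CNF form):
q & ~z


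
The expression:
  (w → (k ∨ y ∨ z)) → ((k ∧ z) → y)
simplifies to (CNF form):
y ∨ ¬k ∨ ¬z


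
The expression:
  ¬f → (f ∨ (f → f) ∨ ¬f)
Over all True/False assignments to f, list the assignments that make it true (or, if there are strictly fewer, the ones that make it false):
is always true.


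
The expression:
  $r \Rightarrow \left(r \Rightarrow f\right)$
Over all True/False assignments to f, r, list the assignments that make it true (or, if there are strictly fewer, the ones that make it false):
is false only for:
  f=False, r=True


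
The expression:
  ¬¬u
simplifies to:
u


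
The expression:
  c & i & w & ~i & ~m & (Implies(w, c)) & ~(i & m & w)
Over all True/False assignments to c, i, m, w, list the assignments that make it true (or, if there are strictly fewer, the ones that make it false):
is never true.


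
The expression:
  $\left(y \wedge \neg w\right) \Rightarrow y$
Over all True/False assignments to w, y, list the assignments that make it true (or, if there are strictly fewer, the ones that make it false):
is always true.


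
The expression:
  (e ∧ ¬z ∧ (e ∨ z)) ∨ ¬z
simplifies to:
¬z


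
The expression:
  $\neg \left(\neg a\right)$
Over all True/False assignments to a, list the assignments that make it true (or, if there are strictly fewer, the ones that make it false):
is true only for:
  a=True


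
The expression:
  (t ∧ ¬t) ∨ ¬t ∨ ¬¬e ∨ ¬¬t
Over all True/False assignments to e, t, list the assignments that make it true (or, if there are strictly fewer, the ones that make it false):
is always true.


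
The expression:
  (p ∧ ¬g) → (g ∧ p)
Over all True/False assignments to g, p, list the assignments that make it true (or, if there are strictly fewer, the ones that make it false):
is false only for:
  g=False, p=True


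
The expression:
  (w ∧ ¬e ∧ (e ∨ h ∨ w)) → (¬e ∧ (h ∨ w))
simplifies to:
True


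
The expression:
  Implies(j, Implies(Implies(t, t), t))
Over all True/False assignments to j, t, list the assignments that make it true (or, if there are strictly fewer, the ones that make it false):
is false only for:
  j=True, t=False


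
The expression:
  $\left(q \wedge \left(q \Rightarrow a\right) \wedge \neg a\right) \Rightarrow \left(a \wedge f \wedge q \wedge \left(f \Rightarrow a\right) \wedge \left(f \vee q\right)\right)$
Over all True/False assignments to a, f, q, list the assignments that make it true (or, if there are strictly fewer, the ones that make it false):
is always true.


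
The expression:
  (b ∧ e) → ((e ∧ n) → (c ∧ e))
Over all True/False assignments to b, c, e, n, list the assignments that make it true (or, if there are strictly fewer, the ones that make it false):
is false only for:
  b=True, c=False, e=True, n=True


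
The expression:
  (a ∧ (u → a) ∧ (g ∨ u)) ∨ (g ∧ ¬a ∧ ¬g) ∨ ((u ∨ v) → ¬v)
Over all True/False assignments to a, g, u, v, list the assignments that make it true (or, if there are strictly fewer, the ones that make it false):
is false only for:
  a=False, g=False, u=False, v=True;
  a=False, g=False, u=True, v=True;
  a=False, g=True, u=False, v=True;
  a=False, g=True, u=True, v=True;
  a=True, g=False, u=False, v=True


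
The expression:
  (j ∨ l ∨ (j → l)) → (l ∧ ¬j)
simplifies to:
l ∧ ¬j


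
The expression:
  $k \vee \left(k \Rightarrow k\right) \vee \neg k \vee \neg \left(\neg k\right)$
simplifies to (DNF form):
$\text{True}$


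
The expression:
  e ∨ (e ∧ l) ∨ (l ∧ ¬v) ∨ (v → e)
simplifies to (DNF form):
e ∨ ¬v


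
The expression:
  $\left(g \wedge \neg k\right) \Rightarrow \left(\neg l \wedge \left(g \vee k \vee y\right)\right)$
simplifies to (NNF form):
$k \vee \neg g \vee \neg l$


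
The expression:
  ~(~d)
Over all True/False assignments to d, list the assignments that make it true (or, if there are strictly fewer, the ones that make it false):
is true only for:
  d=True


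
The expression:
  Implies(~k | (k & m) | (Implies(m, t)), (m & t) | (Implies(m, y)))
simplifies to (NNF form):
t | y | ~m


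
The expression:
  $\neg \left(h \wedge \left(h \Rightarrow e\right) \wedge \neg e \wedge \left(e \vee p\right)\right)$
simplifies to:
$\text{True}$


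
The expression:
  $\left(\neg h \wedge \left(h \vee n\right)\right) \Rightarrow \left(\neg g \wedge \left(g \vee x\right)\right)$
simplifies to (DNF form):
$h \vee \left(x \wedge \neg g\right) \vee \neg n$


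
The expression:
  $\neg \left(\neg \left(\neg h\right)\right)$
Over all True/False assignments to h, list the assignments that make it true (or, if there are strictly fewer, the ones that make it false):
is true only for:
  h=False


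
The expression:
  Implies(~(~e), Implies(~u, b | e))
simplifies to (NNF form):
True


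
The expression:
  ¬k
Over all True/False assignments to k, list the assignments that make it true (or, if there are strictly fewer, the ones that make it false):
is true only for:
  k=False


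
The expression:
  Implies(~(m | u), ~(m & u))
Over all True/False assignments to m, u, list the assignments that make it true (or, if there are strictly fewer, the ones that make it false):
is always true.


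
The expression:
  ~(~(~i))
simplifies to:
~i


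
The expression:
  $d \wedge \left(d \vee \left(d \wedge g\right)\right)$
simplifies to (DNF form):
$d$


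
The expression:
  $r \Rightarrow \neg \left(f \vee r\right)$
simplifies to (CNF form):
$\neg r$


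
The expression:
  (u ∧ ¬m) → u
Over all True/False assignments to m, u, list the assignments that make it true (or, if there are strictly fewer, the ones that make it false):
is always true.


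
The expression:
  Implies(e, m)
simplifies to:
m | ~e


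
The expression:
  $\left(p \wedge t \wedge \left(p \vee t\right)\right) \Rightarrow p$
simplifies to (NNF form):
$\text{True}$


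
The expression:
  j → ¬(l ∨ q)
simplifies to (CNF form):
(¬j ∨ ¬l) ∧ (¬j ∨ ¬q)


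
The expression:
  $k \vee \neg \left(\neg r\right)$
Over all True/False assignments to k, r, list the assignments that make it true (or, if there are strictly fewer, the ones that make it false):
is false only for:
  k=False, r=False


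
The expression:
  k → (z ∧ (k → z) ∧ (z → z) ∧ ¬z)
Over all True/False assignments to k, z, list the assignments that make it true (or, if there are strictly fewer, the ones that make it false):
is true only for:
  k=False, z=False;
  k=False, z=True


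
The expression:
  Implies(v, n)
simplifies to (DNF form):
n | ~v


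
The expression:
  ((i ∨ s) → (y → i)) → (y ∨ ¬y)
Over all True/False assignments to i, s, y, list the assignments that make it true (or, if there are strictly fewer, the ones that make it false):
is always true.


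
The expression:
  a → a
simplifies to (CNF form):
True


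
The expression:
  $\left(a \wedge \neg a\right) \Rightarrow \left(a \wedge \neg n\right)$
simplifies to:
$\text{True}$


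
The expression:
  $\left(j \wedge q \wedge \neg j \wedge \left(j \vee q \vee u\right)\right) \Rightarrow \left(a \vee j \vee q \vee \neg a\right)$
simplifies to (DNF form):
$\text{True}$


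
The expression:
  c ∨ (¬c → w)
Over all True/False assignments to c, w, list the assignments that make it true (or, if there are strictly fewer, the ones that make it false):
is false only for:
  c=False, w=False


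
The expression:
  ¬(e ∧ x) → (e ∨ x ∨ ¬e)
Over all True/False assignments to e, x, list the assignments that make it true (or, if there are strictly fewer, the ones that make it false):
is always true.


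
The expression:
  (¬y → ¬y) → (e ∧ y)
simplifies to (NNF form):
e ∧ y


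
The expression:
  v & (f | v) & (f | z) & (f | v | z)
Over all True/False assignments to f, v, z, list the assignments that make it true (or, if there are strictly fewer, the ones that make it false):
is true only for:
  f=False, v=True, z=True;
  f=True, v=True, z=False;
  f=True, v=True, z=True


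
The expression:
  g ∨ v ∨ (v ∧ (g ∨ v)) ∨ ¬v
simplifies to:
True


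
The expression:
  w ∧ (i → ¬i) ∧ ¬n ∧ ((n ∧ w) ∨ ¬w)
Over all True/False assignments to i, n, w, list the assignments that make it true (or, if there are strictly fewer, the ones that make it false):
is never true.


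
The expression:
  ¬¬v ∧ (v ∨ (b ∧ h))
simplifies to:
v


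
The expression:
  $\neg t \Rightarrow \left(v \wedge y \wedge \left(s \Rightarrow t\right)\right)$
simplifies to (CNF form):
$\left(t \vee v\right) \wedge \left(t \vee y\right) \wedge \left(t \vee \neg s\right)$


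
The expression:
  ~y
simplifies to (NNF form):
~y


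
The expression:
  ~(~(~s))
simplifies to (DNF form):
~s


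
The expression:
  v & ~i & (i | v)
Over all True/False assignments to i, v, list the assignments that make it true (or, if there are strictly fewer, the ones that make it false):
is true only for:
  i=False, v=True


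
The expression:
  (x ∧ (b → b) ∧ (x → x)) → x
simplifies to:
True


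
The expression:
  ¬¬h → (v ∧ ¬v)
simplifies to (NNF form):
¬h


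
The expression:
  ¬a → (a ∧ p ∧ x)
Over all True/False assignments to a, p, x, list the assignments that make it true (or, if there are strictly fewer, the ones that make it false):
is true only for:
  a=True, p=False, x=False;
  a=True, p=False, x=True;
  a=True, p=True, x=False;
  a=True, p=True, x=True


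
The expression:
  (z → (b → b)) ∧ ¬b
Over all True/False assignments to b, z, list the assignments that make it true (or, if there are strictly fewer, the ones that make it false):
is true only for:
  b=False, z=False;
  b=False, z=True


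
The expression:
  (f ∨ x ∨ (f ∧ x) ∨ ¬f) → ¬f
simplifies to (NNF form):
¬f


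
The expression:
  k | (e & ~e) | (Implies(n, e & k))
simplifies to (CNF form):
k | ~n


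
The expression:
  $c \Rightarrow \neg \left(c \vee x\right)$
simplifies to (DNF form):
$\neg c$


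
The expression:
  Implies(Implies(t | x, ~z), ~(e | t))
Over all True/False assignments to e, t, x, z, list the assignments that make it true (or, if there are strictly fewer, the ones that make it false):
is false only for:
  e=False, t=True, x=False, z=False;
  e=False, t=True, x=True, z=False;
  e=True, t=False, x=False, z=False;
  e=True, t=False, x=False, z=True;
  e=True, t=False, x=True, z=False;
  e=True, t=True, x=False, z=False;
  e=True, t=True, x=True, z=False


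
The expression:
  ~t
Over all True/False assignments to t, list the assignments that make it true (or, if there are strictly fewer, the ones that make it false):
is true only for:
  t=False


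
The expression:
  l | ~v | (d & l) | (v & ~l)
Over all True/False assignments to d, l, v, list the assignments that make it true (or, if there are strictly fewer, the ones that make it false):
is always true.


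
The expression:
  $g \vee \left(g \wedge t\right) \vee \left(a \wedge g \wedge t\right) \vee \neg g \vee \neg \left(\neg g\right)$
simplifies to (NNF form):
$\text{True}$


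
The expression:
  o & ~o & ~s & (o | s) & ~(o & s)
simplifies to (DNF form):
False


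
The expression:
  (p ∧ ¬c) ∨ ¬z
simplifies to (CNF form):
(p ∨ ¬z) ∧ (¬c ∨ ¬z)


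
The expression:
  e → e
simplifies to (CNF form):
True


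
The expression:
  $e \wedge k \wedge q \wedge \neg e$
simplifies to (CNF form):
$\text{False}$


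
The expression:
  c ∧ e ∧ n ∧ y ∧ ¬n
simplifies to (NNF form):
False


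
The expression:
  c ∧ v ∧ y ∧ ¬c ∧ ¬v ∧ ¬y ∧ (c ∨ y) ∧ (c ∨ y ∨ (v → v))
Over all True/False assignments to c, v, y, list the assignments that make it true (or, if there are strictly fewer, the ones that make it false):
is never true.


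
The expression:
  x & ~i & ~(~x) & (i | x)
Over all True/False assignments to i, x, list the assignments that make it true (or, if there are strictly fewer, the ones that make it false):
is true only for:
  i=False, x=True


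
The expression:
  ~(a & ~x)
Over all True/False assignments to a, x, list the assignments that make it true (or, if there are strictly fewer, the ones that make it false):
is false only for:
  a=True, x=False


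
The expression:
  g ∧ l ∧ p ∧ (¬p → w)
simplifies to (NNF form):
g ∧ l ∧ p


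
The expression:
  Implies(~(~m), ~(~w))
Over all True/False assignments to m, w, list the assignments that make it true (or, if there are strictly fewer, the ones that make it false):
is false only for:
  m=True, w=False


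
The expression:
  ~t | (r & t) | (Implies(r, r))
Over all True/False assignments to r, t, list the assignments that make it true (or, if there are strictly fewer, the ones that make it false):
is always true.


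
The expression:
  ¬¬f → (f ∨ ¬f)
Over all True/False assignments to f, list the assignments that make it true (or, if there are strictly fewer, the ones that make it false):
is always true.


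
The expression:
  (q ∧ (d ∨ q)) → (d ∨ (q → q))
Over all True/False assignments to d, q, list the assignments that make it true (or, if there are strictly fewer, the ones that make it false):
is always true.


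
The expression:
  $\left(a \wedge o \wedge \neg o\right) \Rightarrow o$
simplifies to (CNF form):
$\text{True}$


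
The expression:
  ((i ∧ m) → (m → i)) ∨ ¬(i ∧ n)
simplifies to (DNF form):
True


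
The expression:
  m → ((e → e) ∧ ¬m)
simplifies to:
¬m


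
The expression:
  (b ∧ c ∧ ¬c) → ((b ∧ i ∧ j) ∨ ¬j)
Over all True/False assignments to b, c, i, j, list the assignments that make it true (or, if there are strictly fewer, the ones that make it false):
is always true.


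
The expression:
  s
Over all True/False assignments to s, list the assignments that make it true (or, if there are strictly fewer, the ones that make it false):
is true only for:
  s=True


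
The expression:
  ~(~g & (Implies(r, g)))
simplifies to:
g | r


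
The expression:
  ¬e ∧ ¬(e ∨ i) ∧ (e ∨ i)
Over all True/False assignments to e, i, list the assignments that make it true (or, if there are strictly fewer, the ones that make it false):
is never true.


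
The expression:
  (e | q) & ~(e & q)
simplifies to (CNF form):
(e | q) & (~e | ~q)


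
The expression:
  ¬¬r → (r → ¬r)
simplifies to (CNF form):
¬r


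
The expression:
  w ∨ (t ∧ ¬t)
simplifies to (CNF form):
w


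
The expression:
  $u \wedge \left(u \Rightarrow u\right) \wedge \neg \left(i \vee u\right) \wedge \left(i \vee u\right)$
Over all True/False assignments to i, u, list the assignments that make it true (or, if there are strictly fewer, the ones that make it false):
is never true.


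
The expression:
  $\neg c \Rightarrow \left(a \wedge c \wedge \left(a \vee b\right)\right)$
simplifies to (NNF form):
$c$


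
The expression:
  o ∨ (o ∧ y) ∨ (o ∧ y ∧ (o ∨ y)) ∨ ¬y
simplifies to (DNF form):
o ∨ ¬y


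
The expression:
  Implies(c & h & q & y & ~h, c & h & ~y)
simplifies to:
True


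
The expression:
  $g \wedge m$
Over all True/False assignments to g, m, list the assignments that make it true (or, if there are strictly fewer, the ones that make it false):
is true only for:
  g=True, m=True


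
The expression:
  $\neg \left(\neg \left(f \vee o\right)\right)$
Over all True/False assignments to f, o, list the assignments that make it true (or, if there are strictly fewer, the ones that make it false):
is false only for:
  f=False, o=False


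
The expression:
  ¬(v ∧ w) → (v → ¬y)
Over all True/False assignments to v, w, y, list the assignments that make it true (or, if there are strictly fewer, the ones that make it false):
is false only for:
  v=True, w=False, y=True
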